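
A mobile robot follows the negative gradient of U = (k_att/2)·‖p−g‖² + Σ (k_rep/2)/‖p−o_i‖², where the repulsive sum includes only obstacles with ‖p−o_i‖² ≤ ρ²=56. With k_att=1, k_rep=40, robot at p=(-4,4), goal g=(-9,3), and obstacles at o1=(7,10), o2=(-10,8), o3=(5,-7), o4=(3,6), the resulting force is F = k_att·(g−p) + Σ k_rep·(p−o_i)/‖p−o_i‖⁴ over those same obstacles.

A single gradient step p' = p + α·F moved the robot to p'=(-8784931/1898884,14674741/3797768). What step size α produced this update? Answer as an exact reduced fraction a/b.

α = 1/8

F_att = 1·(g−p) = 1·(-5,-1) = (-5.0000,-1.0000)
o1: d²=157 > ρ²=56 → inactive
o2: d²=52 ≤ ρ²=56; F_rep = 40·(6,-4)/52² = (0.0888,-0.0592)
o3: d²=202 > ρ²=56 → inactive
o4: d²=53 ≤ ρ²=56; F_rep = 40·(-7,-2)/53² = (-0.0997,-0.0285)
F = F_att + ΣF_rep = (-5.0109,-1.0877)
Δp = p'−p = (-0.6264,-0.1360); α = Δx/Fx = (-1189395/1898884) / (-2378790/474721) = 1/8
check: Δy/Fy = (-516331/3797768) / (-516331/474721) = 1/8 ✓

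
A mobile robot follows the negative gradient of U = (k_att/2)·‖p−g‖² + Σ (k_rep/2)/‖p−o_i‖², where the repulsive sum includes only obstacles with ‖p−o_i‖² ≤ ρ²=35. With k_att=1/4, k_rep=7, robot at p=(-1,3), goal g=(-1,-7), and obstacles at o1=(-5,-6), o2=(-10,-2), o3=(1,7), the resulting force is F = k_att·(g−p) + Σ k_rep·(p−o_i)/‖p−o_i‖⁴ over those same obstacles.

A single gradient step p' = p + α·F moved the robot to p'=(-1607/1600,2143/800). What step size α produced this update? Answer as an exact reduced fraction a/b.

F_att = 1/4·(g−p) = 1/4·(0,-10) = (0.0000,-2.5000)
o1: d²=97 > ρ²=35 → inactive
o2: d²=106 > ρ²=35 → inactive
o3: d²=20 ≤ ρ²=35; F_rep = 7·(-2,-4)/20² = (-0.0350,-0.0700)
F = F_att + ΣF_rep = (-0.0350,-2.5700)
Δp = p'−p = (-0.0044,-0.3212); α = Δx/Fx = (-7/1600) / (-7/200) = 1/8
check: Δy/Fy = (-257/800) / (-257/100) = 1/8 ✓

α = 1/8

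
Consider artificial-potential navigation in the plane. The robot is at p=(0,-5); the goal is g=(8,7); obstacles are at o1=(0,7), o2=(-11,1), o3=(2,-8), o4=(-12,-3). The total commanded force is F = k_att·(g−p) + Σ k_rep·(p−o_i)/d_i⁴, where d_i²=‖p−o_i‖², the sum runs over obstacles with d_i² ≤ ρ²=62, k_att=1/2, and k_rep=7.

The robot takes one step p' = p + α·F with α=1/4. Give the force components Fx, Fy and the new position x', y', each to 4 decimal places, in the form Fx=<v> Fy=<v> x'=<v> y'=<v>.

Fx=3.9172 Fy=6.1243 x'=0.9793 y'=-3.4689

F_att = 1/2·(g−p) = 1/2·(8,12) = (4.0000,6.0000)
o1: d²=144 > ρ²=62 → inactive
o2: d²=157 > ρ²=62 → inactive
o3: d²=13 ≤ ρ²=62; F_rep = 7·(-2,3)/13² = (-0.0828,0.1243)
o4: d²=148 > ρ²=62 → inactive
F = F_att + ΣF_rep = (3.9172,6.1243)
p' = p + 1/4·F = (0.9793,-3.4689)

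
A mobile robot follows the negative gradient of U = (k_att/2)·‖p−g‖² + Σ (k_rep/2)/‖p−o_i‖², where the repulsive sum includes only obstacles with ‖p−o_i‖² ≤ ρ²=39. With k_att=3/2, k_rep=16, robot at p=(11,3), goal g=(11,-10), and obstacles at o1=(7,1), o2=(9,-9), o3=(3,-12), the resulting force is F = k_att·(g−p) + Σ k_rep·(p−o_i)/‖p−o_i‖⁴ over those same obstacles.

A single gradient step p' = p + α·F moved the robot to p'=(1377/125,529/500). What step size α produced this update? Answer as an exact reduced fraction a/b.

F_att = 3/2·(g−p) = 3/2·(0,-13) = (0.0000,-19.5000)
o1: d²=20 ≤ ρ²=39; F_rep = 16·(4,2)/20² = (0.1600,0.0800)
o2: d²=148 > ρ²=39 → inactive
o3: d²=289 > ρ²=39 → inactive
F = F_att + ΣF_rep = (0.1600,-19.4200)
Δp = p'−p = (0.0160,-1.9420); α = Δx/Fx = (2/125) / (4/25) = 1/10
check: Δy/Fy = (-971/500) / (-971/50) = 1/10 ✓

α = 1/10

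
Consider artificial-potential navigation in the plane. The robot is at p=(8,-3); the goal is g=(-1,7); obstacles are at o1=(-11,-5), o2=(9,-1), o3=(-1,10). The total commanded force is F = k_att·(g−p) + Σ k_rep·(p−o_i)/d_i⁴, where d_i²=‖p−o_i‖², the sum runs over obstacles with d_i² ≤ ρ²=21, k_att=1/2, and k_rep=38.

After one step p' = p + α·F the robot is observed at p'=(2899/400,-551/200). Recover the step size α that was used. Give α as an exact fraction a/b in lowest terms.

F_att = 1/2·(g−p) = 1/2·(-9,10) = (-4.5000,5.0000)
o1: d²=365 > ρ²=21 → inactive
o2: d²=5 ≤ ρ²=21; F_rep = 38·(-1,-2)/5² = (-1.5200,-3.0400)
o3: d²=250 > ρ²=21 → inactive
F = F_att + ΣF_rep = (-6.0200,1.9600)
Δp = p'−p = (-0.7525,0.2450); α = Δx/Fx = (-301/400) / (-301/50) = 1/8
check: Δy/Fy = (49/200) / (49/25) = 1/8 ✓

α = 1/8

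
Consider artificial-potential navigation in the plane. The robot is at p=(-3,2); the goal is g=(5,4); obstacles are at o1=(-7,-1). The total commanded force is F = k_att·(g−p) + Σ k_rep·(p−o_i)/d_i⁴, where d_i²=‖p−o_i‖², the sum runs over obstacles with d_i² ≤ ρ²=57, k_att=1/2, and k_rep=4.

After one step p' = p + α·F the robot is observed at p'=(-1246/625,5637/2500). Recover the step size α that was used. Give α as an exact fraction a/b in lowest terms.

F_att = 1/2·(g−p) = 1/2·(8,2) = (4.0000,1.0000)
o1: d²=25 ≤ ρ²=57; F_rep = 4·(4,3)/25² = (0.0256,0.0192)
F = F_att + ΣF_rep = (4.0256,1.0192)
Δp = p'−p = (1.0064,0.2548); α = Δx/Fx = (629/625) / (2516/625) = 1/4
check: Δy/Fy = (637/2500) / (637/625) = 1/4 ✓

α = 1/4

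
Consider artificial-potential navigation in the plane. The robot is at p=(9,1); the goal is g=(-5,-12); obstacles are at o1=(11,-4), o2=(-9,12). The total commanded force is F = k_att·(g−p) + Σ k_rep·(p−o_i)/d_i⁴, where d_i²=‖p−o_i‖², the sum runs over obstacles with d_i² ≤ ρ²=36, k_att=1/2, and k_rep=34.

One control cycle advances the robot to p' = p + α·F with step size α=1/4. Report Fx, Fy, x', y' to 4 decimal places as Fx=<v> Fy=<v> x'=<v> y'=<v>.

F_att = 1/2·(g−p) = 1/2·(-14,-13) = (-7.0000,-6.5000)
o1: d²=29 ≤ ρ²=36; F_rep = 34·(-2,5)/29² = (-0.0809,0.2021)
o2: d²=445 > ρ²=36 → inactive
F = F_att + ΣF_rep = (-7.0809,-6.2979)
p' = p + 1/4·F = (7.2298,-0.5745)

Fx=-7.0809 Fy=-6.2979 x'=7.2298 y'=-0.5745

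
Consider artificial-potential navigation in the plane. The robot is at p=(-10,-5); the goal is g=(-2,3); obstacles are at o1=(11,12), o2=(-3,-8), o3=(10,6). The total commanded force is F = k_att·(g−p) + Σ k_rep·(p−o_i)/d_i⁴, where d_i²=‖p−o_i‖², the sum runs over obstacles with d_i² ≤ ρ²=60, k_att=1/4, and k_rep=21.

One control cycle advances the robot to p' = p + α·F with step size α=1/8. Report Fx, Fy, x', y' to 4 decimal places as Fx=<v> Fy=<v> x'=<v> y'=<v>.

F_att = 1/4·(g−p) = 1/4·(8,8) = (2.0000,2.0000)
o1: d²=730 > ρ²=60 → inactive
o2: d²=58 ≤ ρ²=60; F_rep = 21·(-7,3)/58² = (-0.0437,0.0187)
o3: d²=521 > ρ²=60 → inactive
F = F_att + ΣF_rep = (1.9563,2.0187)
p' = p + 1/8·F = (-9.7555,-4.7477)

Fx=1.9563 Fy=2.0187 x'=-9.7555 y'=-4.7477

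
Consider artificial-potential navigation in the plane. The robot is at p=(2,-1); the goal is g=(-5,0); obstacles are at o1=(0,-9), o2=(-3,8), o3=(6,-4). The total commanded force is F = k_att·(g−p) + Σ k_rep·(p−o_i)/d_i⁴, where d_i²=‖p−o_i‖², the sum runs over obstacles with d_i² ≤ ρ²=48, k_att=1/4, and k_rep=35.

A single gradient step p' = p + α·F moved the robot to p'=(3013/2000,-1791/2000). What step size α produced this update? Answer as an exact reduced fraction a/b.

F_att = 1/4·(g−p) = 1/4·(-7,1) = (-1.7500,0.2500)
o1: d²=68 > ρ²=48 → inactive
o2: d²=106 > ρ²=48 → inactive
o3: d²=25 ≤ ρ²=48; F_rep = 35·(-4,3)/25² = (-0.2240,0.1680)
F = F_att + ΣF_rep = (-1.9740,0.4180)
Δp = p'−p = (-0.4935,0.1045); α = Δx/Fx = (-987/2000) / (-987/500) = 1/4
check: Δy/Fy = (209/2000) / (209/500) = 1/4 ✓

α = 1/4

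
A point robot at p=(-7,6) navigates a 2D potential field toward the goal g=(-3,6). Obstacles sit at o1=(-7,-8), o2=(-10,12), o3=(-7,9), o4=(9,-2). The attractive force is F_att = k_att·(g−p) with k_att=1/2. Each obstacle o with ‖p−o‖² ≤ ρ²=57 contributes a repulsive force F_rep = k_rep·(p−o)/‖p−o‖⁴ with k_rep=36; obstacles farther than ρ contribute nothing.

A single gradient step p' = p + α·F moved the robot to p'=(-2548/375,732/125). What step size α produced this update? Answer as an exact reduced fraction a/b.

F_att = 1/2·(g−p) = 1/2·(4,0) = (2.0000,0.0000)
o1: d²=196 > ρ²=57 → inactive
o2: d²=45 ≤ ρ²=57; F_rep = 36·(3,-6)/45² = (0.0533,-0.1067)
o3: d²=9 ≤ ρ²=57; F_rep = 36·(0,-3)/9² = (0.0000,-1.3333)
o4: d²=320 > ρ²=57 → inactive
F = F_att + ΣF_rep = (2.0533,-1.4400)
Δp = p'−p = (0.2053,-0.1440); α = Δx/Fx = (77/375) / (154/75) = 1/10
check: Δy/Fy = (-18/125) / (-36/25) = 1/10 ✓

α = 1/10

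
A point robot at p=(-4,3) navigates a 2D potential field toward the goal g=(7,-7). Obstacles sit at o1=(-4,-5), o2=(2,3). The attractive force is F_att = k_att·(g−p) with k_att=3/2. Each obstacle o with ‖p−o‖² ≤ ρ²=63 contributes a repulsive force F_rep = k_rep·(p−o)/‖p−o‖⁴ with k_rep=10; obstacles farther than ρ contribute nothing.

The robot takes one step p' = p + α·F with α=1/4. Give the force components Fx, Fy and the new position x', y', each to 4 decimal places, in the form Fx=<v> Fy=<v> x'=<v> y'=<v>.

F_att = 3/2·(g−p) = 3/2·(11,-10) = (16.5000,-15.0000)
o1: d²=64 > ρ²=63 → inactive
o2: d²=36 ≤ ρ²=63; F_rep = 10·(-6,0)/36² = (-0.0463,0.0000)
F = F_att + ΣF_rep = (16.4537,-15.0000)
p' = p + 1/4·F = (0.1134,-0.7500)

Fx=16.4537 Fy=-15.0000 x'=0.1134 y'=-0.7500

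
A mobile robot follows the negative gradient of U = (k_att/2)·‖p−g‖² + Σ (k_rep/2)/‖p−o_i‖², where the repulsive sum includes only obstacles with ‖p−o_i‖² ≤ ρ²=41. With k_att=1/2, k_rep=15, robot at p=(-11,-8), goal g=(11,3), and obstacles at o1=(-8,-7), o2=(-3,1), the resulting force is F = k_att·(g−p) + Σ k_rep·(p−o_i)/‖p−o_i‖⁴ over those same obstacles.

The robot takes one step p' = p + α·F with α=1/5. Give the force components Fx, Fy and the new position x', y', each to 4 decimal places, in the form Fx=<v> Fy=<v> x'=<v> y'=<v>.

Fx=10.5500 Fy=5.3500 x'=-8.8900 y'=-6.9300

F_att = 1/2·(g−p) = 1/2·(22,11) = (11.0000,5.5000)
o1: d²=10 ≤ ρ²=41; F_rep = 15·(-3,-1)/10² = (-0.4500,-0.1500)
o2: d²=145 > ρ²=41 → inactive
F = F_att + ΣF_rep = (10.5500,5.3500)
p' = p + 1/5·F = (-8.8900,-6.9300)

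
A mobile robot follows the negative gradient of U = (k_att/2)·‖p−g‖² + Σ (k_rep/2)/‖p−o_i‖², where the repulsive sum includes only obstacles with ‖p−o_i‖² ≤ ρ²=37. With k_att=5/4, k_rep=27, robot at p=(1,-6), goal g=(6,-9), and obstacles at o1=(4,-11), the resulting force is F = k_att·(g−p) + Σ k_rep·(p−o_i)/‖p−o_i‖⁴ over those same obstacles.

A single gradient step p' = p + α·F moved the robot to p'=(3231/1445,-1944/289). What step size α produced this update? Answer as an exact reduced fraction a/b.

F_att = 5/4·(g−p) = 5/4·(5,-3) = (6.2500,-3.7500)
o1: d²=34 ≤ ρ²=37; F_rep = 27·(-3,5)/34² = (-0.0701,0.1168)
F = F_att + ΣF_rep = (6.1799,-3.6332)
Δp = p'−p = (1.2360,-0.7266); α = Δx/Fx = (1786/1445) / (1786/289) = 1/5
check: Δy/Fy = (-210/289) / (-1050/289) = 1/5 ✓

α = 1/5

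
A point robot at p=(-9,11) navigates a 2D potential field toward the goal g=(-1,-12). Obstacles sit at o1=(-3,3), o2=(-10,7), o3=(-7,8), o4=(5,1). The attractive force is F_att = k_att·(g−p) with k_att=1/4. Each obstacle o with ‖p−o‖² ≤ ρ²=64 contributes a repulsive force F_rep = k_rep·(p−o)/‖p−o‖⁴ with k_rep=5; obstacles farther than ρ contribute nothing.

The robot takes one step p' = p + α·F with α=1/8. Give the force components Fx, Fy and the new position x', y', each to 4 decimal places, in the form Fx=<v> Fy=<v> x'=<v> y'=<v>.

Fx=1.9581 Fy=-5.5920 x'=-8.7552 y'=10.3010

F_att = 1/4·(g−p) = 1/4·(8,-23) = (2.0000,-5.7500)
o1: d²=100 > ρ²=64 → inactive
o2: d²=17 ≤ ρ²=64; F_rep = 5·(1,4)/17² = (0.0173,0.0692)
o3: d²=13 ≤ ρ²=64; F_rep = 5·(-2,3)/13² = (-0.0592,0.0888)
o4: d²=296 > ρ²=64 → inactive
F = F_att + ΣF_rep = (1.9581,-5.5920)
p' = p + 1/8·F = (-8.7552,10.3010)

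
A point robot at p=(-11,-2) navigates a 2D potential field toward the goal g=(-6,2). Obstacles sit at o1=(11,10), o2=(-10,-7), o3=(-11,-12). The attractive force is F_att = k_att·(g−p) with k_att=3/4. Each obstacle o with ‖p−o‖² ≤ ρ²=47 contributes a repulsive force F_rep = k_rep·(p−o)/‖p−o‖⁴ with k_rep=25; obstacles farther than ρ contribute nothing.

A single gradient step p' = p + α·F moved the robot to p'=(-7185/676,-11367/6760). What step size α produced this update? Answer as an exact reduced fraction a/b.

α = 1/10

F_att = 3/4·(g−p) = 3/4·(5,4) = (3.7500,3.0000)
o1: d²=628 > ρ²=47 → inactive
o2: d²=26 ≤ ρ²=47; F_rep = 25·(-1,5)/26² = (-0.0370,0.1849)
o3: d²=100 > ρ²=47 → inactive
F = F_att + ΣF_rep = (3.7130,3.1849)
Δp = p'−p = (0.3713,0.3185); α = Δx/Fx = (251/676) / (1255/338) = 1/10
check: Δy/Fy = (2153/6760) / (2153/676) = 1/10 ✓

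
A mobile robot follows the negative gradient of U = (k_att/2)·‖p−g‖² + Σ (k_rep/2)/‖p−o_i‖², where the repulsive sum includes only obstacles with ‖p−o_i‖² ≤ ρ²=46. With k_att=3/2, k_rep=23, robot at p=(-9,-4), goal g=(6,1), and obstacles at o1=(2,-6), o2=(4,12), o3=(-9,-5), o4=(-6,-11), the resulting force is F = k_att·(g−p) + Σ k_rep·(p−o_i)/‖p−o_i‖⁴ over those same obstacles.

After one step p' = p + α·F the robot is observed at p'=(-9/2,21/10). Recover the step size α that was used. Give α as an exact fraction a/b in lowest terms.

F_att = 3/2·(g−p) = 3/2·(15,5) = (22.5000,7.5000)
o1: d²=125 > ρ²=46 → inactive
o2: d²=425 > ρ²=46 → inactive
o3: d²=1 ≤ ρ²=46; F_rep = 23·(0,1)/1² = (0.0000,23.0000)
o4: d²=58 > ρ²=46 → inactive
F = F_att + ΣF_rep = (22.5000,30.5000)
Δp = p'−p = (4.5000,6.1000); α = Δx/Fx = (9/2) / (45/2) = 1/5
check: Δy/Fy = (61/10) / (61/2) = 1/5 ✓

α = 1/5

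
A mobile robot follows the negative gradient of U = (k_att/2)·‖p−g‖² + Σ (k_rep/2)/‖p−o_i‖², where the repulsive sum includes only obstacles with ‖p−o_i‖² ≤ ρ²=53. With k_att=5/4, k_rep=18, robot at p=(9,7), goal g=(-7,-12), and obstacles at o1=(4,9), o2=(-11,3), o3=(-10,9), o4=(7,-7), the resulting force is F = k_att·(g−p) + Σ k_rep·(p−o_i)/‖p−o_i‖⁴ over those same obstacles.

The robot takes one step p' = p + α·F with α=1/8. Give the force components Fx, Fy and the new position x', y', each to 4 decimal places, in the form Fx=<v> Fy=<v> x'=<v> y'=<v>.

Fx=-19.8930 Fy=-23.7928 x'=6.5134 y'=4.0259

F_att = 5/4·(g−p) = 5/4·(-16,-19) = (-20.0000,-23.7500)
o1: d²=29 ≤ ρ²=53; F_rep = 18·(5,-2)/29² = (0.1070,-0.0428)
o2: d²=416 > ρ²=53 → inactive
o3: d²=365 > ρ²=53 → inactive
o4: d²=200 > ρ²=53 → inactive
F = F_att + ΣF_rep = (-19.8930,-23.7928)
p' = p + 1/8·F = (6.5134,4.0259)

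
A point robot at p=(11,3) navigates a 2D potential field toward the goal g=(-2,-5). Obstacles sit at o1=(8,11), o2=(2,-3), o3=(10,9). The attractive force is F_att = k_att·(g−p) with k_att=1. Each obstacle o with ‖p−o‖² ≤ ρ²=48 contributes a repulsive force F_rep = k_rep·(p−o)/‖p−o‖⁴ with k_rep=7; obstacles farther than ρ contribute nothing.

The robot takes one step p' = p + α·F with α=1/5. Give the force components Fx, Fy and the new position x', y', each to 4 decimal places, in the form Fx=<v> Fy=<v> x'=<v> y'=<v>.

F_att = 1·(g−p) = 1·(-13,-8) = (-13.0000,-8.0000)
o1: d²=73 > ρ²=48 → inactive
o2: d²=117 > ρ²=48 → inactive
o3: d²=37 ≤ ρ²=48; F_rep = 7·(1,-6)/37² = (0.0051,-0.0307)
F = F_att + ΣF_rep = (-12.9949,-8.0307)
p' = p + 1/5·F = (8.4010,1.3939)

Fx=-12.9949 Fy=-8.0307 x'=8.4010 y'=1.3939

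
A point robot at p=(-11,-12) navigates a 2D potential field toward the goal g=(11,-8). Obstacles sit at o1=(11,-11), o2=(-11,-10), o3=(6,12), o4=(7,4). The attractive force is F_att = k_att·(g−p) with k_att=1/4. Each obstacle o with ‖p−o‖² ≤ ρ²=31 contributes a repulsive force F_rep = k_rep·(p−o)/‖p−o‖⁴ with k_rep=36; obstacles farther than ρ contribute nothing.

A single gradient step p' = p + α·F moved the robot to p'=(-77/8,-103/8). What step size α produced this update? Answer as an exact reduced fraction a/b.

F_att = 1/4·(g−p) = 1/4·(22,4) = (5.5000,1.0000)
o1: d²=485 > ρ²=31 → inactive
o2: d²=4 ≤ ρ²=31; F_rep = 36·(0,-2)/4² = (0.0000,-4.5000)
o3: d²=865 > ρ²=31 → inactive
o4: d²=580 > ρ²=31 → inactive
F = F_att + ΣF_rep = (5.5000,-3.5000)
Δp = p'−p = (1.3750,-0.8750); α = Δx/Fx = (11/8) / (11/2) = 1/4
check: Δy/Fy = (-7/8) / (-7/2) = 1/4 ✓

α = 1/4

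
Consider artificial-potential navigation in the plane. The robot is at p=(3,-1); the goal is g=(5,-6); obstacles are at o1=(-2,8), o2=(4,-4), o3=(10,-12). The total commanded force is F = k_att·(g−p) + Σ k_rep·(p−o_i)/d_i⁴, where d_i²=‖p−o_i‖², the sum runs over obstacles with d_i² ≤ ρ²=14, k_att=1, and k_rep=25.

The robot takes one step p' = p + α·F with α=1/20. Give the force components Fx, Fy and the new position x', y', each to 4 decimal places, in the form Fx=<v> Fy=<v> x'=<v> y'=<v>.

F_att = 1·(g−p) = 1·(2,-5) = (2.0000,-5.0000)
o1: d²=106 > ρ²=14 → inactive
o2: d²=10 ≤ ρ²=14; F_rep = 25·(-1,3)/10² = (-0.2500,0.7500)
o3: d²=170 > ρ²=14 → inactive
F = F_att + ΣF_rep = (1.7500,-4.2500)
p' = p + 1/20·F = (3.0875,-1.2125)

Fx=1.7500 Fy=-4.2500 x'=3.0875 y'=-1.2125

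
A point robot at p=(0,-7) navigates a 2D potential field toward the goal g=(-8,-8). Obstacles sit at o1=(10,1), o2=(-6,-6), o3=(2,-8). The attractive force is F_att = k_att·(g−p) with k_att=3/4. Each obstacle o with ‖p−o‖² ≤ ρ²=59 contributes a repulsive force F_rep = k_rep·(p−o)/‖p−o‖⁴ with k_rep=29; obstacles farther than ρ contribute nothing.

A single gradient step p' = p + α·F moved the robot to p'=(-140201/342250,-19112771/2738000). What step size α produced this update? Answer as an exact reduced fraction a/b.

F_att = 3/4·(g−p) = 3/4·(-8,-1) = (-6.0000,-0.7500)
o1: d²=164 > ρ²=59 → inactive
o2: d²=37 ≤ ρ²=59; F_rep = 29·(6,-1)/37² = (0.1271,-0.0212)
o3: d²=5 ≤ ρ²=59; F_rep = 29·(-2,1)/5² = (-2.3200,1.1600)
F = F_att + ΣF_rep = (-8.1929,0.3888)
Δp = p'−p = (-0.4096,0.0194); α = Δx/Fx = (-140201/342250) / (-280402/34225) = 1/20
check: Δy/Fy = (53229/2738000) / (53229/136900) = 1/20 ✓

α = 1/20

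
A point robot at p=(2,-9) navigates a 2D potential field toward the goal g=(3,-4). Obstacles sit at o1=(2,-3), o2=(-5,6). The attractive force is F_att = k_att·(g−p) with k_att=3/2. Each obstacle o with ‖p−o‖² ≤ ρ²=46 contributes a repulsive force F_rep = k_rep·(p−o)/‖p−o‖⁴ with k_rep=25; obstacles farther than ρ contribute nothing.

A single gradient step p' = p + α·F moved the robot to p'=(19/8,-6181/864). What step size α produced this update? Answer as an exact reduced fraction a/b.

F_att = 3/2·(g−p) = 3/2·(1,5) = (1.5000,7.5000)
o1: d²=36 ≤ ρ²=46; F_rep = 25·(0,-6)/36² = (0.0000,-0.1157)
o2: d²=274 > ρ²=46 → inactive
F = F_att + ΣF_rep = (1.5000,7.3843)
Δp = p'−p = (0.3750,1.8461); α = Δx/Fx = (3/8) / (3/2) = 1/4
check: Δy/Fy = (1595/864) / (1595/216) = 1/4 ✓

α = 1/4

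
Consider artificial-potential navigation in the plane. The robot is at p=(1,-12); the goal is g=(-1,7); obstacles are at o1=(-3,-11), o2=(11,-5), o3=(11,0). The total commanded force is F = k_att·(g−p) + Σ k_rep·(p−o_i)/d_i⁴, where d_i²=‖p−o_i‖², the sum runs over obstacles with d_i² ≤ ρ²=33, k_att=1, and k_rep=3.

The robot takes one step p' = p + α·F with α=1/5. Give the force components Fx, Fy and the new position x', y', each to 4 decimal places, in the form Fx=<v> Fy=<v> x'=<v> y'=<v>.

F_att = 1·(g−p) = 1·(-2,19) = (-2.0000,19.0000)
o1: d²=17 ≤ ρ²=33; F_rep = 3·(4,-1)/17² = (0.0415,-0.0104)
o2: d²=149 > ρ²=33 → inactive
o3: d²=244 > ρ²=33 → inactive
F = F_att + ΣF_rep = (-1.9585,18.9896)
p' = p + 1/5·F = (0.6083,-8.2021)

Fx=-1.9585 Fy=18.9896 x'=0.6083 y'=-8.2021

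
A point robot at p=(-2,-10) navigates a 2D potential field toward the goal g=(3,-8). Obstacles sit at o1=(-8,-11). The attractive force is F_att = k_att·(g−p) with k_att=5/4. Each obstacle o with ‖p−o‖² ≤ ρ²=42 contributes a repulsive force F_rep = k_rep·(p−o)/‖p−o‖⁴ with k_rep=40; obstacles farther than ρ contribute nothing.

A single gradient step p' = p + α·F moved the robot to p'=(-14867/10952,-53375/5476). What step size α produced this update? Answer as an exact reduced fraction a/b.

α = 1/10

F_att = 5/4·(g−p) = 5/4·(5,2) = (6.2500,2.5000)
o1: d²=37 ≤ ρ²=42; F_rep = 40·(6,1)/37² = (0.1753,0.0292)
F = F_att + ΣF_rep = (6.4253,2.5292)
Δp = p'−p = (0.6425,0.2529); α = Δx/Fx = (7037/10952) / (35185/5476) = 1/10
check: Δy/Fy = (1385/5476) / (6925/2738) = 1/10 ✓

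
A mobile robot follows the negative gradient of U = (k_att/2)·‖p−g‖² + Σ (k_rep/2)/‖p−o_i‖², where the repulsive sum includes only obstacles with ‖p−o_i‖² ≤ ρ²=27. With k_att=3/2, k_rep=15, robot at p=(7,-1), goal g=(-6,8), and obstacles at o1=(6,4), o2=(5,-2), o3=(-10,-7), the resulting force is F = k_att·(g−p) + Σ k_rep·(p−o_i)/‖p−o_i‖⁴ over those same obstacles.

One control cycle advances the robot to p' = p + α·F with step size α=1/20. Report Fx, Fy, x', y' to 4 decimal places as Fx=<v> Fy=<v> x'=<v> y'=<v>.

F_att = 3/2·(g−p) = 3/2·(-13,9) = (-19.5000,13.5000)
o1: d²=26 ≤ ρ²=27; F_rep = 15·(1,-5)/26² = (0.0222,-0.1109)
o2: d²=5 ≤ ρ²=27; F_rep = 15·(2,1)/5² = (1.2000,0.6000)
o3: d²=325 > ρ²=27 → inactive
F = F_att + ΣF_rep = (-18.2778,13.9891)
p' = p + 1/20·F = (6.0861,-0.3005)

Fx=-18.2778 Fy=13.9891 x'=6.0861 y'=-0.3005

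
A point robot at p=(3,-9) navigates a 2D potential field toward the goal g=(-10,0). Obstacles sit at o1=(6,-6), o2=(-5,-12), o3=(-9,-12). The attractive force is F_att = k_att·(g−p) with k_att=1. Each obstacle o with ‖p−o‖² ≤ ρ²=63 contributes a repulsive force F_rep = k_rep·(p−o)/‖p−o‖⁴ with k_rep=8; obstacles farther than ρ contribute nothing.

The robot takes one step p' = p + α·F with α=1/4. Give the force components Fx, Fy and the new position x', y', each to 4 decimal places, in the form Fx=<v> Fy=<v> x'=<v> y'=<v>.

Fx=-13.0741 Fy=8.9259 x'=-0.2685 y'=-6.7685

F_att = 1·(g−p) = 1·(-13,9) = (-13.0000,9.0000)
o1: d²=18 ≤ ρ²=63; F_rep = 8·(-3,-3)/18² = (-0.0741,-0.0741)
o2: d²=73 > ρ²=63 → inactive
o3: d²=153 > ρ²=63 → inactive
F = F_att + ΣF_rep = (-13.0741,8.9259)
p' = p + 1/4·F = (-0.2685,-6.7685)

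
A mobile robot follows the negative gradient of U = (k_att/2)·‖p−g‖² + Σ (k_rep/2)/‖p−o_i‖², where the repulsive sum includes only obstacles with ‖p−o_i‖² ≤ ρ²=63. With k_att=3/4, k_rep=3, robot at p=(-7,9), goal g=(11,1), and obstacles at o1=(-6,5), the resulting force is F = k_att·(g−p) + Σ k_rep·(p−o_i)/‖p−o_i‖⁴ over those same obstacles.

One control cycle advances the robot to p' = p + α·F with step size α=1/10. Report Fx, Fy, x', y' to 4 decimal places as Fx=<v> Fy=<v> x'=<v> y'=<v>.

Fx=13.4896 Fy=-5.9585 x'=-5.6510 y'=8.4042

F_att = 3/4·(g−p) = 3/4·(18,-8) = (13.5000,-6.0000)
o1: d²=17 ≤ ρ²=63; F_rep = 3·(-1,4)/17² = (-0.0104,0.0415)
F = F_att + ΣF_rep = (13.4896,-5.9585)
p' = p + 1/10·F = (-5.6510,8.4042)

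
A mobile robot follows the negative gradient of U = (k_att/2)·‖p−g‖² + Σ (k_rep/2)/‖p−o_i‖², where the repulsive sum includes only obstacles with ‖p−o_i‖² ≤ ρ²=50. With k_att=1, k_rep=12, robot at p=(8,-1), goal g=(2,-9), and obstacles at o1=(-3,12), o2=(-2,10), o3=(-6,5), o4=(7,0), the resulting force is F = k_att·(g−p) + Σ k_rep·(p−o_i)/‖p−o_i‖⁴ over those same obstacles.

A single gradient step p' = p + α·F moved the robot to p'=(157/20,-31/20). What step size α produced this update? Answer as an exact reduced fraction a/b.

α = 1/20

F_att = 1·(g−p) = 1·(-6,-8) = (-6.0000,-8.0000)
o1: d²=290 > ρ²=50 → inactive
o2: d²=221 > ρ²=50 → inactive
o3: d²=232 > ρ²=50 → inactive
o4: d²=2 ≤ ρ²=50; F_rep = 12·(1,-1)/2² = (3.0000,-3.0000)
F = F_att + ΣF_rep = (-3.0000,-11.0000)
Δp = p'−p = (-0.1500,-0.5500); α = Δx/Fx = (-3/20) / (-3) = 1/20
check: Δy/Fy = (-11/20) / (-11) = 1/20 ✓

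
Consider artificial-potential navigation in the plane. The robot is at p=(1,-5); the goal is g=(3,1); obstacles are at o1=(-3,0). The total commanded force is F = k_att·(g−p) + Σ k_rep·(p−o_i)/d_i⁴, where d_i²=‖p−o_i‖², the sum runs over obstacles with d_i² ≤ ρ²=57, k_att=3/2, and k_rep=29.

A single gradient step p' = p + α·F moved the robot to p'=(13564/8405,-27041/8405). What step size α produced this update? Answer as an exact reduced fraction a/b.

F_att = 3/2·(g−p) = 3/2·(2,6) = (3.0000,9.0000)
o1: d²=41 ≤ ρ²=57; F_rep = 29·(4,-5)/41² = (0.0690,-0.0863)
F = F_att + ΣF_rep = (3.0690,8.9137)
Δp = p'−p = (0.6138,1.7827); α = Δx/Fx = (5159/8405) / (5159/1681) = 1/5
check: Δy/Fy = (14984/8405) / (14984/1681) = 1/5 ✓

α = 1/5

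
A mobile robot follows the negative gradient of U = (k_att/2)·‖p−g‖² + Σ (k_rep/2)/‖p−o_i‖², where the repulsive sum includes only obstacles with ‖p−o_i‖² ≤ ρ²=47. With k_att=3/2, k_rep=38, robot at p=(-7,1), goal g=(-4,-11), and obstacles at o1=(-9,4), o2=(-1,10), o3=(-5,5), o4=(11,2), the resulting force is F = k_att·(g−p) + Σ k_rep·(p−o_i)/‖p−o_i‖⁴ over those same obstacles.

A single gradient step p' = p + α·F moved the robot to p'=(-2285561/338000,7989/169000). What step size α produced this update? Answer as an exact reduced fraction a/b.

F_att = 3/2·(g−p) = 3/2·(3,-12) = (4.5000,-18.0000)
o1: d²=13 ≤ ρ²=47; F_rep = 38·(2,-3)/13² = (0.4497,-0.6746)
o2: d²=117 > ρ²=47 → inactive
o3: d²=20 ≤ ρ²=47; F_rep = 38·(-2,-4)/20² = (-0.1900,-0.3800)
o4: d²=325 > ρ²=47 → inactive
F = F_att + ΣF_rep = (4.7597,-19.0546)
Δp = p'−p = (0.2380,-0.9527); α = Δx/Fx = (80439/338000) / (80439/16900) = 1/20
check: Δy/Fy = (-161011/169000) / (-161011/8450) = 1/20 ✓

α = 1/20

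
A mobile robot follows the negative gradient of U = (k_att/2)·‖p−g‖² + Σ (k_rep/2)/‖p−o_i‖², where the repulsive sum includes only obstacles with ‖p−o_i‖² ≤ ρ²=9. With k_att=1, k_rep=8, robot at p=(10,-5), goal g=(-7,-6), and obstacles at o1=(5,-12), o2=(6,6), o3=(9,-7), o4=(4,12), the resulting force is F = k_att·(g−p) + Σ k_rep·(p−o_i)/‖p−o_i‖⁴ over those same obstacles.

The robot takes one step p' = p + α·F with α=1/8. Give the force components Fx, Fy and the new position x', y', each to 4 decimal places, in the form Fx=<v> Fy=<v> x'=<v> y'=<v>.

F_att = 1·(g−p) = 1·(-17,-1) = (-17.0000,-1.0000)
o1: d²=74 > ρ²=9 → inactive
o2: d²=137 > ρ²=9 → inactive
o3: d²=5 ≤ ρ²=9; F_rep = 8·(1,2)/5² = (0.3200,0.6400)
o4: d²=325 > ρ²=9 → inactive
F = F_att + ΣF_rep = (-16.6800,-0.3600)
p' = p + 1/8·F = (7.9150,-5.0450)

Fx=-16.6800 Fy=-0.3600 x'=7.9150 y'=-5.0450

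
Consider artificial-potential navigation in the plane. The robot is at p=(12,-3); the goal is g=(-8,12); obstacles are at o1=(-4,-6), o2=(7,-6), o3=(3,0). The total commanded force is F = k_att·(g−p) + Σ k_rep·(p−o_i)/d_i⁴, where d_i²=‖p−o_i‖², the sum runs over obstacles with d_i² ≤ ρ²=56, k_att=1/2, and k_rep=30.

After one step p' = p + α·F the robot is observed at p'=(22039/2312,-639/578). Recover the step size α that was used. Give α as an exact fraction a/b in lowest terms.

F_att = 1/2·(g−p) = 1/2·(-20,15) = (-10.0000,7.5000)
o1: d²=265 > ρ²=56 → inactive
o2: d²=34 ≤ ρ²=56; F_rep = 30·(5,3)/34² = (0.1298,0.0779)
o3: d²=90 > ρ²=56 → inactive
F = F_att + ΣF_rep = (-9.8702,7.5779)
Δp = p'−p = (-2.4676,1.8945); α = Δx/Fx = (-5705/2312) / (-5705/578) = 1/4
check: Δy/Fy = (1095/578) / (2190/289) = 1/4 ✓

α = 1/4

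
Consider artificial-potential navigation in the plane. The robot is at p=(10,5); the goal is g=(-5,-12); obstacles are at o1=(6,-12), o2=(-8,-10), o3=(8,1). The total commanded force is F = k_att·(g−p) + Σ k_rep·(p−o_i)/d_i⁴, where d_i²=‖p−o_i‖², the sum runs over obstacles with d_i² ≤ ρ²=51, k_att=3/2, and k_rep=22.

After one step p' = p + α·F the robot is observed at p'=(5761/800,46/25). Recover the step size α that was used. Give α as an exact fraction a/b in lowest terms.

F_att = 3/2·(g−p) = 3/2·(-15,-17) = (-22.5000,-25.5000)
o1: d²=305 > ρ²=51 → inactive
o2: d²=549 > ρ²=51 → inactive
o3: d²=20 ≤ ρ²=51; F_rep = 22·(2,4)/20² = (0.1100,0.2200)
F = F_att + ΣF_rep = (-22.3900,-25.2800)
Δp = p'−p = (-2.7988,-3.1600); α = Δx/Fx = (-2239/800) / (-2239/100) = 1/8
check: Δy/Fy = (-79/25) / (-632/25) = 1/8 ✓

α = 1/8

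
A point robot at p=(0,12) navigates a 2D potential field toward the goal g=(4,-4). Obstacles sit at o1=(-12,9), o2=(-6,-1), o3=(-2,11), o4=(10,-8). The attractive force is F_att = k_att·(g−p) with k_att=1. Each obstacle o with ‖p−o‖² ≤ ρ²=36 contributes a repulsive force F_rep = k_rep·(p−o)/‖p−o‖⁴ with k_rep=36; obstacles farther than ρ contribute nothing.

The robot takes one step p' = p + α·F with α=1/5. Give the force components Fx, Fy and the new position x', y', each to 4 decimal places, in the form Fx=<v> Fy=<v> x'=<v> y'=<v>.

Fx=6.8800 Fy=-14.5600 x'=1.3760 y'=9.0880

F_att = 1·(g−p) = 1·(4,-16) = (4.0000,-16.0000)
o1: d²=153 > ρ²=36 → inactive
o2: d²=205 > ρ²=36 → inactive
o3: d²=5 ≤ ρ²=36; F_rep = 36·(2,1)/5² = (2.8800,1.4400)
o4: d²=500 > ρ²=36 → inactive
F = F_att + ΣF_rep = (6.8800,-14.5600)
p' = p + 1/5·F = (1.3760,9.0880)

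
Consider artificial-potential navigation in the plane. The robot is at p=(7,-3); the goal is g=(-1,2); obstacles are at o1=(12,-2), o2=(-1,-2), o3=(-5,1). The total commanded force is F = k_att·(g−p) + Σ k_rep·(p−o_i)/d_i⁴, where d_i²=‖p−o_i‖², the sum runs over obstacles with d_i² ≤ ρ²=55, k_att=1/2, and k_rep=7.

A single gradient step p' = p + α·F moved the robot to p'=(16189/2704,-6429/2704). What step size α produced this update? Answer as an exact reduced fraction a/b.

F_att = 1/2·(g−p) = 1/2·(-8,5) = (-4.0000,2.5000)
o1: d²=26 ≤ ρ²=55; F_rep = 7·(-5,-1)/26² = (-0.0518,-0.0104)
o2: d²=65 > ρ²=55 → inactive
o3: d²=160 > ρ²=55 → inactive
F = F_att + ΣF_rep = (-4.0518,2.4896)
Δp = p'−p = (-1.0129,0.6224); α = Δx/Fx = (-2739/2704) / (-2739/676) = 1/4
check: Δy/Fy = (1683/2704) / (1683/676) = 1/4 ✓

α = 1/4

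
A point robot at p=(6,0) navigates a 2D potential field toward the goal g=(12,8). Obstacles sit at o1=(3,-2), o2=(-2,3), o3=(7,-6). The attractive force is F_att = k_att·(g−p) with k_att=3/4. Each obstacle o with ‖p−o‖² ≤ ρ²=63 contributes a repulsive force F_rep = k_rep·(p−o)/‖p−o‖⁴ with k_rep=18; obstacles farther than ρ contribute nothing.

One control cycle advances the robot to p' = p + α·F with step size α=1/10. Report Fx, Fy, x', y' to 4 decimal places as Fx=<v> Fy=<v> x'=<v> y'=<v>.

Fx=4.8064 Fy=6.2919 x'=6.4806 y'=0.6292

F_att = 3/4·(g−p) = 3/4·(6,8) = (4.5000,6.0000)
o1: d²=13 ≤ ρ²=63; F_rep = 18·(3,2)/13² = (0.3195,0.2130)
o2: d²=73 > ρ²=63 → inactive
o3: d²=37 ≤ ρ²=63; F_rep = 18·(-1,6)/37² = (-0.0131,0.0789)
F = F_att + ΣF_rep = (4.8064,6.2919)
p' = p + 1/10·F = (6.4806,0.6292)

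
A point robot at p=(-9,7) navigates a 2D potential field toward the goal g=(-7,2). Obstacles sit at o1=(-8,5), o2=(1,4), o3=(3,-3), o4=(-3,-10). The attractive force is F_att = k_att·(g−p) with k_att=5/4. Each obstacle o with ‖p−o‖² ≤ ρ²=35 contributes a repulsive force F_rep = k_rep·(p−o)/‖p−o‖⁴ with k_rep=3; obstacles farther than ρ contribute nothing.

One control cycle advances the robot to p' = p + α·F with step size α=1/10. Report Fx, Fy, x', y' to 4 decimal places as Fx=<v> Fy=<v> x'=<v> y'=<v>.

F_att = 5/4·(g−p) = 5/4·(2,-5) = (2.5000,-6.2500)
o1: d²=5 ≤ ρ²=35; F_rep = 3·(-1,2)/5² = (-0.1200,0.2400)
o2: d²=109 > ρ²=35 → inactive
o3: d²=244 > ρ²=35 → inactive
o4: d²=325 > ρ²=35 → inactive
F = F_att + ΣF_rep = (2.3800,-6.0100)
p' = p + 1/10·F = (-8.7620,6.3990)

Fx=2.3800 Fy=-6.0100 x'=-8.7620 y'=6.3990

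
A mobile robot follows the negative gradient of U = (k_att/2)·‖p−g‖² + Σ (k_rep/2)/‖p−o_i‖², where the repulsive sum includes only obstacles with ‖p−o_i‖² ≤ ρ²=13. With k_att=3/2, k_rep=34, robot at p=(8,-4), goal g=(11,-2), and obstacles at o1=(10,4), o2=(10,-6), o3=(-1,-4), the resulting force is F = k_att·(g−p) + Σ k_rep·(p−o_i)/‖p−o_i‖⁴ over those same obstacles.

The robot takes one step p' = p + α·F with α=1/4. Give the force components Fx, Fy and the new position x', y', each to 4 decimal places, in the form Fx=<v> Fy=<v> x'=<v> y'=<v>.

Fx=3.4375 Fy=4.0625 x'=8.8594 y'=-2.9844

F_att = 3/2·(g−p) = 3/2·(3,2) = (4.5000,3.0000)
o1: d²=68 > ρ²=13 → inactive
o2: d²=8 ≤ ρ²=13; F_rep = 34·(-2,2)/8² = (-1.0625,1.0625)
o3: d²=81 > ρ²=13 → inactive
F = F_att + ΣF_rep = (3.4375,4.0625)
p' = p + 1/4·F = (8.8594,-2.9844)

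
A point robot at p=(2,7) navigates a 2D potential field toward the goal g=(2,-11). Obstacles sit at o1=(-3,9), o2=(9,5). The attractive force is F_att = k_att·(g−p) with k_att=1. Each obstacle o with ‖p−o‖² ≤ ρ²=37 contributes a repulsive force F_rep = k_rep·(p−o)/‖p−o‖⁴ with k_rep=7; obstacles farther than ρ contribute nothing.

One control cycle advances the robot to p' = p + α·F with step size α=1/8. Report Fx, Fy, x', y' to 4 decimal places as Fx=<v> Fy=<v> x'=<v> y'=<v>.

Fx=0.0416 Fy=-18.0166 x'=2.0052 y'=4.7479

F_att = 1·(g−p) = 1·(0,-18) = (0.0000,-18.0000)
o1: d²=29 ≤ ρ²=37; F_rep = 7·(5,-2)/29² = (0.0416,-0.0166)
o2: d²=53 > ρ²=37 → inactive
F = F_att + ΣF_rep = (0.0416,-18.0166)
p' = p + 1/8·F = (2.0052,4.7479)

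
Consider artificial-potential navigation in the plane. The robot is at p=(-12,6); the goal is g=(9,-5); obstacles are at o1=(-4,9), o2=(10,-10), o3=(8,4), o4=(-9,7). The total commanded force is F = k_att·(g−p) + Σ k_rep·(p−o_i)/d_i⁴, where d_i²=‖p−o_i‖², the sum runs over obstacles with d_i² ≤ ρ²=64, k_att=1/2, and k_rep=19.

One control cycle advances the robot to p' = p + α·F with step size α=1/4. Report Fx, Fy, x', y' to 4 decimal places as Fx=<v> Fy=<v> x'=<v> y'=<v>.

Fx=9.9300 Fy=-5.6900 x'=-9.5175 y'=4.5775

F_att = 1/2·(g−p) = 1/2·(21,-11) = (10.5000,-5.5000)
o1: d²=73 > ρ²=64 → inactive
o2: d²=740 > ρ²=64 → inactive
o3: d²=404 > ρ²=64 → inactive
o4: d²=10 ≤ ρ²=64; F_rep = 19·(-3,-1)/10² = (-0.5700,-0.1900)
F = F_att + ΣF_rep = (9.9300,-5.6900)
p' = p + 1/4·F = (-9.5175,4.5775)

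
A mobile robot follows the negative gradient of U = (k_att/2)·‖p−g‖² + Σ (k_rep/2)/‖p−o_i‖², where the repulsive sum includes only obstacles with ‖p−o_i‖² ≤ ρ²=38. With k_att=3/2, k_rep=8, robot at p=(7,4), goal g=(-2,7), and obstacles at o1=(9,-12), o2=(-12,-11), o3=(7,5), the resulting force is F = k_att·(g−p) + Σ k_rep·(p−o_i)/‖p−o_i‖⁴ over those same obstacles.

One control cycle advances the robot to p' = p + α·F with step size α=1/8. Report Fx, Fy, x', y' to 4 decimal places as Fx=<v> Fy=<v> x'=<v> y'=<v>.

F_att = 3/2·(g−p) = 3/2·(-9,3) = (-13.5000,4.5000)
o1: d²=260 > ρ²=38 → inactive
o2: d²=586 > ρ²=38 → inactive
o3: d²=1 ≤ ρ²=38; F_rep = 8·(0,-1)/1² = (0.0000,-8.0000)
F = F_att + ΣF_rep = (-13.5000,-3.5000)
p' = p + 1/8·F = (5.3125,3.5625)

Fx=-13.5000 Fy=-3.5000 x'=5.3125 y'=3.5625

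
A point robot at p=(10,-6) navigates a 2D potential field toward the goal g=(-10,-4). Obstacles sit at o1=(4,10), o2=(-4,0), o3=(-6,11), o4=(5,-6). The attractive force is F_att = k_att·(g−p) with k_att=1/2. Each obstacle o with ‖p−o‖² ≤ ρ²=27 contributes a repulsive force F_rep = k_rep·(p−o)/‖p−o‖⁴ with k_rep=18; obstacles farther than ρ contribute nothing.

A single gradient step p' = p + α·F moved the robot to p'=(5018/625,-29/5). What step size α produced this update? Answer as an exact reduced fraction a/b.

α = 1/5

F_att = 1/2·(g−p) = 1/2·(-20,2) = (-10.0000,1.0000)
o1: d²=292 > ρ²=27 → inactive
o2: d²=232 > ρ²=27 → inactive
o3: d²=545 > ρ²=27 → inactive
o4: d²=25 ≤ ρ²=27; F_rep = 18·(5,0)/25² = (0.1440,0.0000)
F = F_att + ΣF_rep = (-9.8560,1.0000)
Δp = p'−p = (-1.9712,0.2000); α = Δx/Fx = (-1232/625) / (-1232/125) = 1/5
check: Δy/Fy = (1/5) / (1) = 1/5 ✓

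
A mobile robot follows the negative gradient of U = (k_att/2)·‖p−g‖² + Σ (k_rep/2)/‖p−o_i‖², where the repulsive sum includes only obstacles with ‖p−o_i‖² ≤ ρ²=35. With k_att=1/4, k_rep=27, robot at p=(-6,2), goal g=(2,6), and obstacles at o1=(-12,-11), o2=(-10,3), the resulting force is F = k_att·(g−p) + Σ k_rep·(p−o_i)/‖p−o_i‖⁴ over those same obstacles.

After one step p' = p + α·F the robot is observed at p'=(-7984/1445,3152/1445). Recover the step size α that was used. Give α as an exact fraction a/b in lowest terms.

α = 1/5

F_att = 1/4·(g−p) = 1/4·(8,4) = (2.0000,1.0000)
o1: d²=205 > ρ²=35 → inactive
o2: d²=17 ≤ ρ²=35; F_rep = 27·(4,-1)/17² = (0.3737,-0.0934)
F = F_att + ΣF_rep = (2.3737,0.9066)
Δp = p'−p = (0.4747,0.1813); α = Δx/Fx = (686/1445) / (686/289) = 1/5
check: Δy/Fy = (262/1445) / (262/289) = 1/5 ✓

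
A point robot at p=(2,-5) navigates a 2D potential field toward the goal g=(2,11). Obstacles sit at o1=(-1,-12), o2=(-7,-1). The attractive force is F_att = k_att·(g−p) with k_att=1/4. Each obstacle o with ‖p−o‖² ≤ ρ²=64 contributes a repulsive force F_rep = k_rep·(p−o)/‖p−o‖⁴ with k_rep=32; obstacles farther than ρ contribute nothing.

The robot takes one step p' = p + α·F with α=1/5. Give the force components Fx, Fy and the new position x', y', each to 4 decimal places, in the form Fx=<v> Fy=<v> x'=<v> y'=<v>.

Fx=0.0285 Fy=4.0666 x'=2.0057 y'=-4.1867

F_att = 1/4·(g−p) = 1/4·(0,16) = (0.0000,4.0000)
o1: d²=58 ≤ ρ²=64; F_rep = 32·(3,7)/58² = (0.0285,0.0666)
o2: d²=97 > ρ²=64 → inactive
F = F_att + ΣF_rep = (0.0285,4.0666)
p' = p + 1/5·F = (2.0057,-4.1867)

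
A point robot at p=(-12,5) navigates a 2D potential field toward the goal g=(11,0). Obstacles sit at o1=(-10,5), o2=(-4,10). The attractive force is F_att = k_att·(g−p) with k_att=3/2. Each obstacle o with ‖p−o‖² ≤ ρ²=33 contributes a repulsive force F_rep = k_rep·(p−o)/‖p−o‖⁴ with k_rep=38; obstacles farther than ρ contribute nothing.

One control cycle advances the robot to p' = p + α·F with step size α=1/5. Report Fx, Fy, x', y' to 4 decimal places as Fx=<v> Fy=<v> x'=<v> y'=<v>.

Fx=29.7500 Fy=-7.5000 x'=-6.0500 y'=3.5000

F_att = 3/2·(g−p) = 3/2·(23,-5) = (34.5000,-7.5000)
o1: d²=4 ≤ ρ²=33; F_rep = 38·(-2,0)/4² = (-4.7500,0.0000)
o2: d²=89 > ρ²=33 → inactive
F = F_att + ΣF_rep = (29.7500,-7.5000)
p' = p + 1/5·F = (-6.0500,3.5000)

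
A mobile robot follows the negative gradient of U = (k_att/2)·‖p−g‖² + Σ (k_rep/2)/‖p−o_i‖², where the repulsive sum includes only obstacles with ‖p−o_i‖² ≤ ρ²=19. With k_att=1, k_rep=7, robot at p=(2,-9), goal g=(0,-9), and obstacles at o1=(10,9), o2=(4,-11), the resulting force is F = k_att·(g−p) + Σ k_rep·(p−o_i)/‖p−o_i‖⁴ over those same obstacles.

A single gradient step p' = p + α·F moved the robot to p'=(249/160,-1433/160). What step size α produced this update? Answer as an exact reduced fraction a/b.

F_att = 1·(g−p) = 1·(-2,0) = (-2.0000,0.0000)
o1: d²=388 > ρ²=19 → inactive
o2: d²=8 ≤ ρ²=19; F_rep = 7·(-2,2)/8² = (-0.2188,0.2188)
F = F_att + ΣF_rep = (-2.2188,0.2188)
Δp = p'−p = (-0.4437,0.0437); α = Δx/Fx = (-71/160) / (-71/32) = 1/5
check: Δy/Fy = (7/160) / (7/32) = 1/5 ✓

α = 1/5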